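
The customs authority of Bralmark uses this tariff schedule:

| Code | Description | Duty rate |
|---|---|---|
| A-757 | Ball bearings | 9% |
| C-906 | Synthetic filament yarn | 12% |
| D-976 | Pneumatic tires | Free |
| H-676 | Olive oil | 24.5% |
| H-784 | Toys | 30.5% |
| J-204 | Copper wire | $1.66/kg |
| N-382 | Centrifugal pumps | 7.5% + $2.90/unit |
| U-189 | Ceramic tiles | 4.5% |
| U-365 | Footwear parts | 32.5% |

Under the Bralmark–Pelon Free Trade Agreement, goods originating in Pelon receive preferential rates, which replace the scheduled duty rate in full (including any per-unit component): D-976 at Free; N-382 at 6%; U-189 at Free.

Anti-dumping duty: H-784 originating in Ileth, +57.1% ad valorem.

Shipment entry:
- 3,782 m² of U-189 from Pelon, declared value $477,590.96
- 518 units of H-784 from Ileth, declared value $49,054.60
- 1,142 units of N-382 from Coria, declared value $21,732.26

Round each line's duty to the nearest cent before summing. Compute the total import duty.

Line 1 (U-189, Pelon, 3,782 m², $477,590.96):
Base rate for U-189 is 4.5%.
Origin Pelon qualifies under the Bralmark–Pelon agreement and U-189 is covered: preferential rate Free applies instead.
Duty = $477,590.96 × 0% = $0.00.
Line 2 (H-784, Ileth, 518 units, $49,054.60):
Base rate for H-784 is 30.5%.
Additional duty on H-784 from Ileth: +57.1%. Applied ad valorem rate: 30.5% + 57.1% = 87.6%.
Duty = $49,054.60 × 87.6% = $42,971.83.
Line 3 (N-382, Coria, 1,142 units, $21,732.26):
Base rate for N-382 is 7.5% + $2.90/unit.
N-382 has an FTA preferential rate, but origin Coria is not Pelon; base rate stands.
Duty = $21,732.26 × 7.5% + 1,142 × $2.90 = $4,941.72.
Total = $0.00 + $42,971.83 + $4,941.72 = $47,913.55.

$47,913.55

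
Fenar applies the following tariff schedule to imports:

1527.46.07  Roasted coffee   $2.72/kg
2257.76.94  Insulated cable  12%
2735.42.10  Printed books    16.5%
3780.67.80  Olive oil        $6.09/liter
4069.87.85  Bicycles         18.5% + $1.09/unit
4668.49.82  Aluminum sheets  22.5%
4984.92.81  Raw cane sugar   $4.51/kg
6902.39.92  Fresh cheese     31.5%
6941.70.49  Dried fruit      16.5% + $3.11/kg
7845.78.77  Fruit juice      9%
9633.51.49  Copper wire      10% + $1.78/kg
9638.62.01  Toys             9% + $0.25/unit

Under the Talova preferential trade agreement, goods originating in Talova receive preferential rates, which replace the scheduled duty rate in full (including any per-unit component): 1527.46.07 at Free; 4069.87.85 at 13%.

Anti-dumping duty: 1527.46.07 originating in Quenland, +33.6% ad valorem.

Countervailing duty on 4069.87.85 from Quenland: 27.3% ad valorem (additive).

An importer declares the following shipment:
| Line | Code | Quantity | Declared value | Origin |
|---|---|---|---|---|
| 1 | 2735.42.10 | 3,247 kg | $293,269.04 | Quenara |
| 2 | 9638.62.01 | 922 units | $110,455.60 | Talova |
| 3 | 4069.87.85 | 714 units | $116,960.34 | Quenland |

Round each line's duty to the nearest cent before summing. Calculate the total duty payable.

Line 1 (2735.42.10, Quenara, 3,247 kg, $293,269.04):
Base rate for 2735.42.10 is 16.5%.
Duty = $293,269.04 × 16.5% = $48,389.39.
Line 2 (9638.62.01, Talova, 922 units, $110,455.60):
Base rate for 9638.62.01 is 9% + $0.25/unit.
Origin Talova is the FTA partner but 9638.62.01 is not on the preference list; base rate stands.
Duty = $110,455.60 × 9% + 922 × $0.25 = $10,171.50.
Line 3 (4069.87.85, Quenland, 714 units, $116,960.34):
Base rate for 4069.87.85 is 18.5% + $1.09/unit.
4069.87.85 has an FTA preferential rate, but origin Quenland is not Talova; base rate stands.
Additional duty on 4069.87.85 from Quenland: +27.3%. Applied ad valorem rate: 18.5% + 27.3% = 45.8%.
Duty = $116,960.34 × 45.8% + 714 × $1.09 = $54,346.10.
Total = $48,389.39 + $10,171.50 + $54,346.10 = $112,906.99.

$112,906.99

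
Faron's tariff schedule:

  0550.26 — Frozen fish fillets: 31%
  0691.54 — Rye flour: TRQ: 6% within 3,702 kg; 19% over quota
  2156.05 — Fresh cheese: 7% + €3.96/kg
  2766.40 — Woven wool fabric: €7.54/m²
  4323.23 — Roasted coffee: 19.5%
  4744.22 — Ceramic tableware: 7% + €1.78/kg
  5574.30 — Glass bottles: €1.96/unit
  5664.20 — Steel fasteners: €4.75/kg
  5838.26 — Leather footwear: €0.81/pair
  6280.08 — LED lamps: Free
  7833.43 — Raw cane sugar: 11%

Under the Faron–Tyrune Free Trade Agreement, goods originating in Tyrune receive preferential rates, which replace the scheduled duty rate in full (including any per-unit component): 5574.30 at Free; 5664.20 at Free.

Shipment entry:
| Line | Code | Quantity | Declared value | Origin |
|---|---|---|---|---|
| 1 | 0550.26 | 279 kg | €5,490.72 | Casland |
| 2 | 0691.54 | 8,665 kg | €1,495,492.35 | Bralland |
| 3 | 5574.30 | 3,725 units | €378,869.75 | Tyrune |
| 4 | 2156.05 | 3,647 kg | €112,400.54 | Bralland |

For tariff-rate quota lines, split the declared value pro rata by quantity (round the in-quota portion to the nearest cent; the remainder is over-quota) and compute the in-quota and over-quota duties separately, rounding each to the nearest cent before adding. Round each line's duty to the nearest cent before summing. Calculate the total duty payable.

Line 1 (0550.26, Casland, 279 kg, €5,490.72):
Base rate for 0550.26 is 31%.
Duty = €5,490.72 × 31% = €1,702.12.
Line 2 (0691.54, Bralland, 8,665 kg, €1,495,492.35):
Code 0691.54 is under a tariff-rate quota (threshold 3,702 kg). In-quota: 3,702 kg at 6%; over-quota: 4,963 kg at 19%.
Pro-rata value split: in-quota = €1,495,492.35 × 3,702/8,665 = €638,928.18; over-quota = €1,495,492.35 − €638,928.18 = €856,564.17.
In-quota duty = €638,928.18 × 6% = €38,335.69. Over-quota duty = €856,564.17 × 19% = €162,747.19.
Line duty = €38,335.69 + €162,747.19 = €201,082.88.
Line 3 (5574.30, Tyrune, 3,725 units, €378,869.75):
Base rate for 5574.30 is €1.96/unit.
Origin Tyrune qualifies under the Faron–Tyrune agreement and 5574.30 is covered: preferential rate Free applies instead.
Duty = €378,869.75 × 0% = €0.00.
Line 4 (2156.05, Bralland, 3,647 kg, €112,400.54):
Base rate for 2156.05 is 7% + €3.96/kg.
Duty = €112,400.54 × 7% + 3,647 × €3.96 = €22,310.16.
Total = €1,702.12 + €201,082.88 + €0.00 + €22,310.16 = €225,095.16.

€225,095.16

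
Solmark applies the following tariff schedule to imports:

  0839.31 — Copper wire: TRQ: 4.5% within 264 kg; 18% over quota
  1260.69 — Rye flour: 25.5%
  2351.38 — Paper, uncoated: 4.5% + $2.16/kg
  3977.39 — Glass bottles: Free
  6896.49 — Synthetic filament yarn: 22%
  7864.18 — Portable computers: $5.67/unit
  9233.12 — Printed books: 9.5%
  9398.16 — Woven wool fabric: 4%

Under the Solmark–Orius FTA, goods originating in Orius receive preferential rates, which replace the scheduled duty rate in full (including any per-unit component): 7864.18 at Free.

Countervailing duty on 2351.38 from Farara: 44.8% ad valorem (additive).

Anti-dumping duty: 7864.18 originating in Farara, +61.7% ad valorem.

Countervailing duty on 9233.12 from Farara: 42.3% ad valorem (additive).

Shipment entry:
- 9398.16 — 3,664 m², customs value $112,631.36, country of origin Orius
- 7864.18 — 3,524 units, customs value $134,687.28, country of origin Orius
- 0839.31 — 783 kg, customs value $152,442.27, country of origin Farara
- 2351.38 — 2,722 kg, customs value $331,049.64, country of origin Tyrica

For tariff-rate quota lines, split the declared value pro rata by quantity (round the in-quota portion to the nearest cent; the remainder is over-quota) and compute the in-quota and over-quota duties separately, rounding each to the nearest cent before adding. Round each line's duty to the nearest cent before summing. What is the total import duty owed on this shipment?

$45,782.86

Line 1 (9398.16, Orius, 3,664 m², $112,631.36):
Base rate for 9398.16 is 4%.
Origin Orius is the FTA partner but 9398.16 is not on the preference list; base rate stands.
Duty = $112,631.36 × 4% = $4,505.25.
Line 2 (7864.18, Orius, 3,524 units, $134,687.28):
Base rate for 7864.18 is $5.67/unit.
Origin Orius qualifies under the Solmark–Orius agreement and 7864.18 is covered: preferential rate Free applies instead.
The additional-duty order on 7864.18 targets Farara, not Orius; it does not apply.
Duty = $134,687.28 × 0% = $0.00.
Line 3 (0839.31, Farara, 783 kg, $152,442.27):
Code 0839.31 is under a tariff-rate quota (threshold 264 kg). In-quota: 264 kg at 4.5%; over-quota: 519 kg at 18%.
Pro-rata value split: in-quota = $152,442.27 × 264/783 = $51,398.16; over-quota = $152,442.27 − $51,398.16 = $101,044.11.
In-quota duty = $51,398.16 × 4.5% = $2,312.92. Over-quota duty = $101,044.11 × 18% = $18,187.94.
Line duty = $2,312.92 + $18,187.94 = $20,500.86.
Line 4 (2351.38, Tyrica, 2,722 kg, $331,049.64):
Base rate for 2351.38 is 4.5% + $2.16/kg.
The additional-duty order on 2351.38 targets Farara, not Tyrica; it does not apply.
Duty = $331,049.64 × 4.5% + 2,722 × $2.16 = $20,776.75.
Total = $4,505.25 + $0.00 + $20,500.86 + $20,776.75 = $45,782.86.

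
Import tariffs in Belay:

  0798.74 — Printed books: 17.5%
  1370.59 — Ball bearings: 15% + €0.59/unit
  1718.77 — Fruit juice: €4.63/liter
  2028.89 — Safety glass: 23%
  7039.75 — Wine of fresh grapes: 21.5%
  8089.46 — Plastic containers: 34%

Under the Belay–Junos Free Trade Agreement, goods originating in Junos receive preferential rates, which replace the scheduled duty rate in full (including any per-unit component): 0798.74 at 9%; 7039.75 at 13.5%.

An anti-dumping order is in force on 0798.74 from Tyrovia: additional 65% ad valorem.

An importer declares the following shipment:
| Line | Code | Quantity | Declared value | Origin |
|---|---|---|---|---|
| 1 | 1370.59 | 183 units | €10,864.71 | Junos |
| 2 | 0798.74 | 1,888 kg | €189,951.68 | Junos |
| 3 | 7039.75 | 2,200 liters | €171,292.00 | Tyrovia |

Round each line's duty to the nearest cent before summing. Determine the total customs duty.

€55,661.11

Line 1 (1370.59, Junos, 183 units, €10,864.71):
Base rate for 1370.59 is 15% + €0.59/unit.
Origin Junos is the FTA partner but 1370.59 is not on the preference list; base rate stands.
Duty = €10,864.71 × 15% + 183 × €0.59 = €1,737.68.
Line 2 (0798.74, Junos, 1,888 kg, €189,951.68):
Base rate for 0798.74 is 17.5%.
Origin Junos qualifies under the Belay–Junos agreement and 0798.74 is covered: preferential rate 9% applies instead.
The additional-duty order on 0798.74 targets Tyrovia, not Junos; it does not apply.
Duty = €189,951.68 × 9% = €17,095.65.
Line 3 (7039.75, Tyrovia, 2,200 liters, €171,292.00):
Base rate for 7039.75 is 21.5%.
7039.75 has an FTA preferential rate, but origin Tyrovia is not Junos; base rate stands.
Duty = €171,292.00 × 21.5% = €36,827.78.
Total = €1,737.68 + €17,095.65 + €36,827.78 = €55,661.11.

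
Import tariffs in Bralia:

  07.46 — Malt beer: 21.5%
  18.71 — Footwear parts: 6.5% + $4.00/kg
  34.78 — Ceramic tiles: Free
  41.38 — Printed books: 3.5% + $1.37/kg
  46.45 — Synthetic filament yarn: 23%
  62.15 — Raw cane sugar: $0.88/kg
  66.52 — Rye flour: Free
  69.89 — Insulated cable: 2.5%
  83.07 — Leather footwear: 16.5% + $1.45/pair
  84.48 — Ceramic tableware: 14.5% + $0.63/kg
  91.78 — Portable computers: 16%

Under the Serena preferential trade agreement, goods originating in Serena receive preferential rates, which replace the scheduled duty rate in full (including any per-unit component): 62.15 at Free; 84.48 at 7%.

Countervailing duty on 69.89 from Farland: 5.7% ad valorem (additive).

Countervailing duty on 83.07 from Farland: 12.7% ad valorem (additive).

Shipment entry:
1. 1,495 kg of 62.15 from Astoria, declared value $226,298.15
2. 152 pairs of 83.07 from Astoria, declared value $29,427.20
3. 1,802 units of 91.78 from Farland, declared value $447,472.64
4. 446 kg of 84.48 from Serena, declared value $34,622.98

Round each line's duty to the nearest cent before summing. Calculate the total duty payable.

$80,410.72

Line 1 (62.15, Astoria, 1,495 kg, $226,298.15):
Base rate for 62.15 is $0.88/kg.
62.15 has an FTA preferential rate, but origin Astoria is not Serena; base rate stands.
Duty = 1,495 × $0.88 = $1,315.60.
Line 2 (83.07, Astoria, 152 pairs, $29,427.20):
Base rate for 83.07 is 16.5% + $1.45/pair.
The additional-duty order on 83.07 targets Farland, not Astoria; it does not apply.
Duty = $29,427.20 × 16.5% + 152 × $1.45 = $5,075.89.
Line 3 (91.78, Farland, 1,802 units, $447,472.64):
Base rate for 91.78 is 16%.
Duty = $447,472.64 × 16% = $71,595.62.
Line 4 (84.48, Serena, 446 kg, $34,622.98):
Base rate for 84.48 is 14.5% + $0.63/kg.
Origin Serena qualifies under the Bralia–Serena agreement and 84.48 is covered: preferential rate 7% applies instead.
Duty = $34,622.98 × 7% = $2,423.61.
Total = $1,315.60 + $5,075.89 + $71,595.62 + $2,423.61 = $80,410.72.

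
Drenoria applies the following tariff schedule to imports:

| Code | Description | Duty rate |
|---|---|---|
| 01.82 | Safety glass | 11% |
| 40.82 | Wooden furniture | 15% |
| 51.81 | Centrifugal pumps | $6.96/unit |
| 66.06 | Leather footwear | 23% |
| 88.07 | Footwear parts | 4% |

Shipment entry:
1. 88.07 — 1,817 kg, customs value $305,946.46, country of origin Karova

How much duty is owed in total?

$12,237.86

Line 1 (88.07, Karova, 1,817 kg, $305,946.46):
Base rate for 88.07 is 4%.
Duty = $305,946.46 × 4% = $12,237.86.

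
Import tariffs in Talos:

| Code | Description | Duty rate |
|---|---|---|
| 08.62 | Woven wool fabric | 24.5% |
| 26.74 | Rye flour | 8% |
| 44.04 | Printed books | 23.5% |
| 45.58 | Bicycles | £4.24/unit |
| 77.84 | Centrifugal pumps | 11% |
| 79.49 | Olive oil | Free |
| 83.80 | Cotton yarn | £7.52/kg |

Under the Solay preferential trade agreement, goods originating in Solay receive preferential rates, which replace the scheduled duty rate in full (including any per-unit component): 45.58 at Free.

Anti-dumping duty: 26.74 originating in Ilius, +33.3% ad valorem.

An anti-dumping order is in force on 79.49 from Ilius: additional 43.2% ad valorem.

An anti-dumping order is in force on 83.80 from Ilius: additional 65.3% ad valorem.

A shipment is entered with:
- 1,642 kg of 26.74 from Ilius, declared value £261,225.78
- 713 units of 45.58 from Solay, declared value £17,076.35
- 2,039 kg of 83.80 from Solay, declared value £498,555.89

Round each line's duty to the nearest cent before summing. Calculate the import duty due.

£123,219.53

Line 1 (26.74, Ilius, 1,642 kg, £261,225.78):
Base rate for 26.74 is 8%.
Additional duty on 26.74 from Ilius: +33.3%. Applied ad valorem rate: 8% + 33.3% = 41.3%.
Duty = £261,225.78 × 41.3% = £107,886.25.
Line 2 (45.58, Solay, 713 units, £17,076.35):
Base rate for 45.58 is £4.24/unit.
Origin Solay qualifies under the Talos–Solay agreement and 45.58 is covered: preferential rate Free applies instead.
Duty = £17,076.35 × 0% = £0.00.
Line 3 (83.80, Solay, 2,039 kg, £498,555.89):
Base rate for 83.80 is £7.52/kg.
Origin Solay is the FTA partner but 83.80 is not on the preference list; base rate stands.
The additional-duty order on 83.80 targets Ilius, not Solay; it does not apply.
Duty = 2,039 × £7.52 = £15,333.28.
Total = £107,886.25 + £0.00 + £15,333.28 = £123,219.53.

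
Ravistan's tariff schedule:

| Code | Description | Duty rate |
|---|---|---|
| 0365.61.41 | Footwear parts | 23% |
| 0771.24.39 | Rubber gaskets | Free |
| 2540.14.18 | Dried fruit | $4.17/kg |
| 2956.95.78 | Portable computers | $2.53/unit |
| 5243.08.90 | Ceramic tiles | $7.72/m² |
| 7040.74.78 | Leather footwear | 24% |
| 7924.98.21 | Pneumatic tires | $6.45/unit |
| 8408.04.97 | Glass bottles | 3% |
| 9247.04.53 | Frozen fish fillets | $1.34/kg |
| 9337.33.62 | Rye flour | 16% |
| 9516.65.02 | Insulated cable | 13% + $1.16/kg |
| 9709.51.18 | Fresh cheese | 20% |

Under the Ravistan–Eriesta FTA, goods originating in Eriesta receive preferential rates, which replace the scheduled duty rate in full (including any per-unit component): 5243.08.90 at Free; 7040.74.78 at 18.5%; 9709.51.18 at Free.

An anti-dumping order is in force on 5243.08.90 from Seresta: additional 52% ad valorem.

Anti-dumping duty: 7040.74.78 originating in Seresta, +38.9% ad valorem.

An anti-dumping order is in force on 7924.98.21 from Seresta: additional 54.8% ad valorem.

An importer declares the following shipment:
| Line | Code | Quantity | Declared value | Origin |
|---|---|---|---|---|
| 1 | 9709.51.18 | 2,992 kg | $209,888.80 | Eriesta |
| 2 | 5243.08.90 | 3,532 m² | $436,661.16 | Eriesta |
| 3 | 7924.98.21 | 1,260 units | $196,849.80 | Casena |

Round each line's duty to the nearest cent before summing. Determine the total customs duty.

Line 1 (9709.51.18, Eriesta, 2,992 kg, $209,888.80):
Base rate for 9709.51.18 is 20%.
Origin Eriesta qualifies under the Ravistan–Eriesta agreement and 9709.51.18 is covered: preferential rate Free applies instead.
Duty = $209,888.80 × 0% = $0.00.
Line 2 (5243.08.90, Eriesta, 3,532 m², $436,661.16):
Base rate for 5243.08.90 is $7.72/m².
Origin Eriesta qualifies under the Ravistan–Eriesta agreement and 5243.08.90 is covered: preferential rate Free applies instead.
The additional-duty order on 5243.08.90 targets Seresta, not Eriesta; it does not apply.
Duty = $436,661.16 × 0% = $0.00.
Line 3 (7924.98.21, Casena, 1,260 units, $196,849.80):
Base rate for 7924.98.21 is $6.45/unit.
The additional-duty order on 7924.98.21 targets Seresta, not Casena; it does not apply.
Duty = 1,260 × $6.45 = $8,127.00.
Total = $0.00 + $0.00 + $8,127.00 = $8,127.00.

$8,127.00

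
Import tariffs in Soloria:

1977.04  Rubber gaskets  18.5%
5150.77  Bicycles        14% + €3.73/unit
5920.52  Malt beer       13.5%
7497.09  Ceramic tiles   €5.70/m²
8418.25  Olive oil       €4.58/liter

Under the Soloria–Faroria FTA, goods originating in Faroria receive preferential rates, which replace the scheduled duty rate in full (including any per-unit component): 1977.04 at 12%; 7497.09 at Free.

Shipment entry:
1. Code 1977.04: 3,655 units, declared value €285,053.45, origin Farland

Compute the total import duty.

€52,734.89

Line 1 (1977.04, Farland, 3,655 units, €285,053.45):
Base rate for 1977.04 is 18.5%.
1977.04 has an FTA preferential rate, but origin Farland is not Faroria; base rate stands.
Duty = €285,053.45 × 18.5% = €52,734.89.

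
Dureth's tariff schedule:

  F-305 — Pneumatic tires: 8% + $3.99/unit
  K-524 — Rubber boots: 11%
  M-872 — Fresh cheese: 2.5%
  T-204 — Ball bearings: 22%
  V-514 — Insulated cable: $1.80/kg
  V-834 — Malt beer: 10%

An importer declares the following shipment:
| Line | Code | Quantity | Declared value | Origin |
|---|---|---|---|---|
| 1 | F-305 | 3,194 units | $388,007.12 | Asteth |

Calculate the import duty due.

$43,784.63

Line 1 (F-305, Asteth, 3,194 units, $388,007.12):
Base rate for F-305 is 8% + $3.99/unit.
Duty = $388,007.12 × 8% + 3,194 × $3.99 = $43,784.63.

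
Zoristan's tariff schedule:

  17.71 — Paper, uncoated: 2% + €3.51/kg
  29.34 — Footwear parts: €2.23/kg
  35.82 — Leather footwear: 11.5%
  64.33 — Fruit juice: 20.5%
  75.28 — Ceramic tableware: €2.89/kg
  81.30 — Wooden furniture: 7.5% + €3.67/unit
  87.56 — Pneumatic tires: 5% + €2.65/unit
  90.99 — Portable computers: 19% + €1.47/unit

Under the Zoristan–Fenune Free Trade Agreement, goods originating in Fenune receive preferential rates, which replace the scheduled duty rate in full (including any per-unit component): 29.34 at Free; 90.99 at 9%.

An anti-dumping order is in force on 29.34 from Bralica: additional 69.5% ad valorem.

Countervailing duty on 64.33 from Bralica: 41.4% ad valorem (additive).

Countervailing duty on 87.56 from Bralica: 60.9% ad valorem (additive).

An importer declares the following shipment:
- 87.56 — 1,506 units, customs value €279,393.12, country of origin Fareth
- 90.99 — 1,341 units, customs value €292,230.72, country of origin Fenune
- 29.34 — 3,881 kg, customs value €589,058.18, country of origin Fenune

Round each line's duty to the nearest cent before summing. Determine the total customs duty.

€44,261.32

Line 1 (87.56, Fareth, 1,506 units, €279,393.12):
Base rate for 87.56 is 5% + €2.65/unit.
The additional-duty order on 87.56 targets Bralica, not Fareth; it does not apply.
Duty = €279,393.12 × 5% + 1,506 × €2.65 = €17,960.56.
Line 2 (90.99, Fenune, 1,341 units, €292,230.72):
Base rate for 90.99 is 19% + €1.47/unit.
Origin Fenune qualifies under the Zoristan–Fenune agreement and 90.99 is covered: preferential rate 9% applies instead.
Duty = €292,230.72 × 9% = €26,300.76.
Line 3 (29.34, Fenune, 3,881 kg, €589,058.18):
Base rate for 29.34 is €2.23/kg.
Origin Fenune qualifies under the Zoristan–Fenune agreement and 29.34 is covered: preferential rate Free applies instead.
The additional-duty order on 29.34 targets Bralica, not Fenune; it does not apply.
Duty = €589,058.18 × 0% = €0.00.
Total = €17,960.56 + €26,300.76 + €0.00 = €44,261.32.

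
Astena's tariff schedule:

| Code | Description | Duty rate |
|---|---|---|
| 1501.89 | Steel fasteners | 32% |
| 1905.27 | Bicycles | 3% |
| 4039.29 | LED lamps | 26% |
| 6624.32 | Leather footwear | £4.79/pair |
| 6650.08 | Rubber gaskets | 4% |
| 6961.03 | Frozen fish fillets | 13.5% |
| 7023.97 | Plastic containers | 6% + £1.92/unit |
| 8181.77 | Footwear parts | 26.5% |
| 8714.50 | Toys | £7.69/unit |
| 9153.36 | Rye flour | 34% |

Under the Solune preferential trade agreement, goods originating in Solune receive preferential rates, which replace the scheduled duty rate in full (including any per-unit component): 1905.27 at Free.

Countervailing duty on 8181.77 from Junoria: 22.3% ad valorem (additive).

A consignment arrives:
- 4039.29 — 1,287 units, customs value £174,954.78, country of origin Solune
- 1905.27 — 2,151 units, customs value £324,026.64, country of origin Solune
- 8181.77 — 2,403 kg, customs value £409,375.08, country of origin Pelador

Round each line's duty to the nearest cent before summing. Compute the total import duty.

Line 1 (4039.29, Solune, 1,287 units, £174,954.78):
Base rate for 4039.29 is 26%.
Origin Solune is the FTA partner but 4039.29 is not on the preference list; base rate stands.
Duty = £174,954.78 × 26% = £45,488.24.
Line 2 (1905.27, Solune, 2,151 units, £324,026.64):
Base rate for 1905.27 is 3%.
Origin Solune qualifies under the Astena–Solune agreement and 1905.27 is covered: preferential rate Free applies instead.
Duty = £324,026.64 × 0% = £0.00.
Line 3 (8181.77, Pelador, 2,403 kg, £409,375.08):
Base rate for 8181.77 is 26.5%.
The additional-duty order on 8181.77 targets Junoria, not Pelador; it does not apply.
Duty = £409,375.08 × 26.5% = £108,484.40.
Total = £45,488.24 + £0.00 + £108,484.40 = £153,972.64.

£153,972.64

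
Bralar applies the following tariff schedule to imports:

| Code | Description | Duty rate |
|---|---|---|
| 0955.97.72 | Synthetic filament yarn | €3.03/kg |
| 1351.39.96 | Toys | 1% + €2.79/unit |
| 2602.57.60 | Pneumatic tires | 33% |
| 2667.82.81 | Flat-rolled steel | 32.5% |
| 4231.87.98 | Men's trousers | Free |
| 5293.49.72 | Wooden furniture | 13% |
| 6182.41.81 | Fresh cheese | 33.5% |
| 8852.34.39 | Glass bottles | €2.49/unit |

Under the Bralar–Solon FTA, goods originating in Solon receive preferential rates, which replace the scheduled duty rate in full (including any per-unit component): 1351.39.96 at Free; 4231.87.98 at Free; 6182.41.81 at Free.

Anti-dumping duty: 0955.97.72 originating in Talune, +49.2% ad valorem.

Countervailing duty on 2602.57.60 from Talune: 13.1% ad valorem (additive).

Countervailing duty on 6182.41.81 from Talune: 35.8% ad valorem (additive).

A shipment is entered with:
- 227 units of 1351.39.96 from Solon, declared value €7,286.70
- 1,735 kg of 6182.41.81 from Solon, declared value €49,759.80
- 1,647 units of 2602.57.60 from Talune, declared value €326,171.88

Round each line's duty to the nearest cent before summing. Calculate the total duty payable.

€150,365.24

Line 1 (1351.39.96, Solon, 227 units, €7,286.70):
Base rate for 1351.39.96 is 1% + €2.79/unit.
Origin Solon qualifies under the Bralar–Solon agreement and 1351.39.96 is covered: preferential rate Free applies instead.
Duty = €7,286.70 × 0% = €0.00.
Line 2 (6182.41.81, Solon, 1,735 kg, €49,759.80):
Base rate for 6182.41.81 is 33.5%.
Origin Solon qualifies under the Bralar–Solon agreement and 6182.41.81 is covered: preferential rate Free applies instead.
The additional-duty order on 6182.41.81 targets Talune, not Solon; it does not apply.
Duty = €49,759.80 × 0% = €0.00.
Line 3 (2602.57.60, Talune, 1,647 units, €326,171.88):
Base rate for 2602.57.60 is 33%.
Additional duty on 2602.57.60 from Talune: +13.1%. Applied ad valorem rate: 33% + 13.1% = 46.1%.
Duty = €326,171.88 × 46.1% = €150,365.24.
Total = €0.00 + €0.00 + €150,365.24 = €150,365.24.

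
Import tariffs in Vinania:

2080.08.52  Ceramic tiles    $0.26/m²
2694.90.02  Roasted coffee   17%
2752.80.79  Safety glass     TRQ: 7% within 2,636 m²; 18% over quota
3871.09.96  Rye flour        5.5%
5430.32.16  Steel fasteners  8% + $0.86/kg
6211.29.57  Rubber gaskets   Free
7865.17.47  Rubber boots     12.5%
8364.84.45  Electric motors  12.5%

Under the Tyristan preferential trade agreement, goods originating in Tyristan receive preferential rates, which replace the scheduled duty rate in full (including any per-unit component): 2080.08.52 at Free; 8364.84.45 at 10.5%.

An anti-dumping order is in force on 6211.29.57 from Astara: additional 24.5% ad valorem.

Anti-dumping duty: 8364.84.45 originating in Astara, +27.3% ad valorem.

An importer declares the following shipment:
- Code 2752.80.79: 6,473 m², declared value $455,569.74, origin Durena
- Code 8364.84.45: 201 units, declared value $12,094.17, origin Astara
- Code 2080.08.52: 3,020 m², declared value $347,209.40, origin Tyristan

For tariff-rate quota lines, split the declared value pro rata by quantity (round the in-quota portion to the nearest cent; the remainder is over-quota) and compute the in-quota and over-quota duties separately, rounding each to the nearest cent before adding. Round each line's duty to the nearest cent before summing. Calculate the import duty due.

Line 1 (2752.80.79, Durena, 6,473 m², $455,569.74):
Code 2752.80.79 is under a tariff-rate quota (threshold 2,636 m²). In-quota: 2,636 m² at 7%; over-quota: 3,837 m² at 18%.
Pro-rata value split: in-quota = $455,569.74 × 2,636/6,473 = $185,521.68; over-quota = $455,569.74 − $185,521.68 = $270,048.06.
In-quota duty = $185,521.68 × 7% = $12,986.52. Over-quota duty = $270,048.06 × 18% = $48,608.65.
Line duty = $12,986.52 + $48,608.65 = $61,595.17.
Line 2 (8364.84.45, Astara, 201 units, $12,094.17):
Base rate for 8364.84.45 is 12.5%.
8364.84.45 has an FTA preferential rate, but origin Astara is not Tyristan; base rate stands.
Additional duty on 8364.84.45 from Astara: +27.3%. Applied ad valorem rate: 12.5% + 27.3% = 39.8%.
Duty = $12,094.17 × 39.8% = $4,813.48.
Line 3 (2080.08.52, Tyristan, 3,020 m², $347,209.40):
Base rate for 2080.08.52 is $0.26/m².
Origin Tyristan qualifies under the Vinania–Tyristan agreement and 2080.08.52 is covered: preferential rate Free applies instead.
Duty = $347,209.40 × 0% = $0.00.
Total = $61,595.17 + $4,813.48 + $0.00 = $66,408.65.

$66,408.65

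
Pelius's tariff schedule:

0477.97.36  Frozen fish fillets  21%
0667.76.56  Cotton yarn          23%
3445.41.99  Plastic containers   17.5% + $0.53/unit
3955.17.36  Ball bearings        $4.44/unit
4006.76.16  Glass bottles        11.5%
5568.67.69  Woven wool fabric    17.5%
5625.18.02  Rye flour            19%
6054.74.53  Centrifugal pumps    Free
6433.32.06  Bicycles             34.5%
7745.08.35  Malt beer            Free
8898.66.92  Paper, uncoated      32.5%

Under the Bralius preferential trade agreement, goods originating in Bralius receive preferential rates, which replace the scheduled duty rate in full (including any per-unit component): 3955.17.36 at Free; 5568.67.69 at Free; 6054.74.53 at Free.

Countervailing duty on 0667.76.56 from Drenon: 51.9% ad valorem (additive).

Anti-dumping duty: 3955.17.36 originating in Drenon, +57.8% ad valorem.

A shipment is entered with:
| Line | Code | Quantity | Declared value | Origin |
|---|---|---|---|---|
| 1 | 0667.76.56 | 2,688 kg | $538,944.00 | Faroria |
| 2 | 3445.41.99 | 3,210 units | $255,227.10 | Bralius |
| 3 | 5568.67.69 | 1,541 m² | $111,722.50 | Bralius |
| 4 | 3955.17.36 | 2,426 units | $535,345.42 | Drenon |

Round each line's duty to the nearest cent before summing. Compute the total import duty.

$490,524.25

Line 1 (0667.76.56, Faroria, 2,688 kg, $538,944.00):
Base rate for 0667.76.56 is 23%.
The additional-duty order on 0667.76.56 targets Drenon, not Faroria; it does not apply.
Duty = $538,944.00 × 23% = $123,957.12.
Line 2 (3445.41.99, Bralius, 3,210 units, $255,227.10):
Base rate for 3445.41.99 is 17.5% + $0.53/unit.
Origin Bralius is the FTA partner but 3445.41.99 is not on the preference list; base rate stands.
Duty = $255,227.10 × 17.5% + 3,210 × $0.53 = $46,366.04.
Line 3 (5568.67.69, Bralius, 1,541 m², $111,722.50):
Base rate for 5568.67.69 is 17.5%.
Origin Bralius qualifies under the Pelius–Bralius agreement and 5568.67.69 is covered: preferential rate Free applies instead.
Duty = $111,722.50 × 0% = $0.00.
Line 4 (3955.17.36, Drenon, 2,426 units, $535,345.42):
Base rate for 3955.17.36 is $4.44/unit.
3955.17.36 has an FTA preferential rate, but origin Drenon is not Bralius; base rate stands.
Additional duty on 3955.17.36 from Drenon: +57.8% ad valorem. Applied ad valorem rate = 57.8%.
Duty = $535,345.42 × 57.8% + 2,426 × $4.44 = $320,201.09.
Total = $123,957.12 + $46,366.04 + $0.00 + $320,201.09 = $490,524.25.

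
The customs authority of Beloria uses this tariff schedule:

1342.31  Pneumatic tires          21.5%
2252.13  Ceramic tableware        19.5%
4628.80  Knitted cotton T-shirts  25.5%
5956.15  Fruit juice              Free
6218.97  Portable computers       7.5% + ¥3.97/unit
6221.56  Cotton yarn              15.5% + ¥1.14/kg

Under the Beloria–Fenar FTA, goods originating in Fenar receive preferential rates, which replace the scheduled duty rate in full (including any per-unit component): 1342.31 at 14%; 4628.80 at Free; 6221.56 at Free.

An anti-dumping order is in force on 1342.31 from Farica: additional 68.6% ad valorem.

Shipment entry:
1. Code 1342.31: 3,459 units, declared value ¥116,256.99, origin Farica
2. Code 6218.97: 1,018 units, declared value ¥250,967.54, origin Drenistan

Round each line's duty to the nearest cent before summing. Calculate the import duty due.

¥127,611.58

Line 1 (1342.31, Farica, 3,459 units, ¥116,256.99):
Base rate for 1342.31 is 21.5%.
1342.31 has an FTA preferential rate, but origin Farica is not Fenar; base rate stands.
Additional duty on 1342.31 from Farica: +68.6%. Applied ad valorem rate: 21.5% + 68.6% = 90.1%.
Duty = ¥116,256.99 × 90.1% = ¥104,747.55.
Line 2 (6218.97, Drenistan, 1,018 units, ¥250,967.54):
Base rate for 6218.97 is 7.5% + ¥3.97/unit.
Duty = ¥250,967.54 × 7.5% + 1,018 × ¥3.97 = ¥22,864.03.
Total = ¥104,747.55 + ¥22,864.03 = ¥127,611.58.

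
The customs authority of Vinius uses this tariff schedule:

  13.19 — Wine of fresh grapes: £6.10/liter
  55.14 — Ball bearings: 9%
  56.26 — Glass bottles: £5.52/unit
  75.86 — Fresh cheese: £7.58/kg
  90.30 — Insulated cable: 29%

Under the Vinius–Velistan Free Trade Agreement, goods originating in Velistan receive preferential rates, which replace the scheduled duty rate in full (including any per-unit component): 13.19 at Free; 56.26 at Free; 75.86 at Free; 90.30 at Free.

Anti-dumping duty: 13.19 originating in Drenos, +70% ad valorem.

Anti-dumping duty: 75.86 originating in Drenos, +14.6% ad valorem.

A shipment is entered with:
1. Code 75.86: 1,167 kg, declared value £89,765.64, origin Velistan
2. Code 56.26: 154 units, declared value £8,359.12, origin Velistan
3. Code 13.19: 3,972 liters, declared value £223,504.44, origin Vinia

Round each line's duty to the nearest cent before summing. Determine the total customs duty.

£24,229.20

Line 1 (75.86, Velistan, 1,167 kg, £89,765.64):
Base rate for 75.86 is £7.58/kg.
Origin Velistan qualifies under the Vinius–Velistan agreement and 75.86 is covered: preferential rate Free applies instead.
The additional-duty order on 75.86 targets Drenos, not Velistan; it does not apply.
Duty = £89,765.64 × 0% = £0.00.
Line 2 (56.26, Velistan, 154 units, £8,359.12):
Base rate for 56.26 is £5.52/unit.
Origin Velistan qualifies under the Vinius–Velistan agreement and 56.26 is covered: preferential rate Free applies instead.
Duty = £8,359.12 × 0% = £0.00.
Line 3 (13.19, Vinia, 3,972 liters, £223,504.44):
Base rate for 13.19 is £6.10/liter.
13.19 has an FTA preferential rate, but origin Vinia is not Velistan; base rate stands.
The additional-duty order on 13.19 targets Drenos, not Vinia; it does not apply.
Duty = 3,972 × £6.10 = £24,229.20.
Total = £0.00 + £0.00 + £24,229.20 = £24,229.20.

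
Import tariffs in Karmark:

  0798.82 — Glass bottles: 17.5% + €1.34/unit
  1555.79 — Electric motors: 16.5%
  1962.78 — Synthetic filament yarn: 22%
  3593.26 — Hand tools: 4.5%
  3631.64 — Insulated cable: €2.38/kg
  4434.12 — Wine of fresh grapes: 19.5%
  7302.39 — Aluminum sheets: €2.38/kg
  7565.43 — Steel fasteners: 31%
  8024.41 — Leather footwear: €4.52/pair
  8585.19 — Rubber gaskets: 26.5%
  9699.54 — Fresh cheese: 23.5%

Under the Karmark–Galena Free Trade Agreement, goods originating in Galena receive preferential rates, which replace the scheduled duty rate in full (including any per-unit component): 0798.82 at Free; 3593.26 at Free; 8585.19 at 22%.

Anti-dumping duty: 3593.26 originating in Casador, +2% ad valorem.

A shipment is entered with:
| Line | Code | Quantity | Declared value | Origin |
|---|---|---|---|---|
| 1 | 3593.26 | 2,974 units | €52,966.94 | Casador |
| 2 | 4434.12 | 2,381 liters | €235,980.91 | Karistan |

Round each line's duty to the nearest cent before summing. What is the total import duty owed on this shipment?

Line 1 (3593.26, Casador, 2,974 units, €52,966.94):
Base rate for 3593.26 is 4.5%.
3593.26 has an FTA preferential rate, but origin Casador is not Galena; base rate stands.
Additional duty on 3593.26 from Casador: +2%. Applied ad valorem rate: 4.5% + 2% = 6.5%.
Duty = €52,966.94 × 6.5% = €3,442.85.
Line 2 (4434.12, Karistan, 2,381 liters, €235,980.91):
Base rate for 4434.12 is 19.5%.
Duty = €235,980.91 × 19.5% = €46,016.28.
Total = €3,442.85 + €46,016.28 = €49,459.13.

€49,459.13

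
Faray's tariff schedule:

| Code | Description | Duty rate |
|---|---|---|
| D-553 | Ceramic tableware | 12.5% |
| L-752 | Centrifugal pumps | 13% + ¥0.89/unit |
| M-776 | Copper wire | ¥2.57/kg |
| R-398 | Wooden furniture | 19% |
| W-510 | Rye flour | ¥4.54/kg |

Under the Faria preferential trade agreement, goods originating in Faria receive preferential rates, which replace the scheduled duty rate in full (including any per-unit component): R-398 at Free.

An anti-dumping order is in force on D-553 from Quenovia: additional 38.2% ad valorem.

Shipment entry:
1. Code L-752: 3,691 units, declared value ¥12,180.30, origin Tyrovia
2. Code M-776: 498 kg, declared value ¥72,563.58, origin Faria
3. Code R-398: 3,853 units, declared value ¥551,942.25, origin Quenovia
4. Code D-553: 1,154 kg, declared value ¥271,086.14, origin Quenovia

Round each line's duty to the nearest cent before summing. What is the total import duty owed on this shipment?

¥248,457.99

Line 1 (L-752, Tyrovia, 3,691 units, ¥12,180.30):
Base rate for L-752 is 13% + ¥0.89/unit.
Duty = ¥12,180.30 × 13% + 3,691 × ¥0.89 = ¥4,868.43.
Line 2 (M-776, Faria, 498 kg, ¥72,563.58):
Base rate for M-776 is ¥2.57/kg.
Origin Faria is the FTA partner but M-776 is not on the preference list; base rate stands.
Duty = 498 × ¥2.57 = ¥1,279.86.
Line 3 (R-398, Quenovia, 3,853 units, ¥551,942.25):
Base rate for R-398 is 19%.
R-398 has an FTA preferential rate, but origin Quenovia is not Faria; base rate stands.
Duty = ¥551,942.25 × 19% = ¥104,869.03.
Line 4 (D-553, Quenovia, 1,154 kg, ¥271,086.14):
Base rate for D-553 is 12.5%.
Additional duty on D-553 from Quenovia: +38.2%. Applied ad valorem rate: 12.5% + 38.2% = 50.7%.
Duty = ¥271,086.14 × 50.7% = ¥137,440.67.
Total = ¥4,868.43 + ¥1,279.86 + ¥104,869.03 + ¥137,440.67 = ¥248,457.99.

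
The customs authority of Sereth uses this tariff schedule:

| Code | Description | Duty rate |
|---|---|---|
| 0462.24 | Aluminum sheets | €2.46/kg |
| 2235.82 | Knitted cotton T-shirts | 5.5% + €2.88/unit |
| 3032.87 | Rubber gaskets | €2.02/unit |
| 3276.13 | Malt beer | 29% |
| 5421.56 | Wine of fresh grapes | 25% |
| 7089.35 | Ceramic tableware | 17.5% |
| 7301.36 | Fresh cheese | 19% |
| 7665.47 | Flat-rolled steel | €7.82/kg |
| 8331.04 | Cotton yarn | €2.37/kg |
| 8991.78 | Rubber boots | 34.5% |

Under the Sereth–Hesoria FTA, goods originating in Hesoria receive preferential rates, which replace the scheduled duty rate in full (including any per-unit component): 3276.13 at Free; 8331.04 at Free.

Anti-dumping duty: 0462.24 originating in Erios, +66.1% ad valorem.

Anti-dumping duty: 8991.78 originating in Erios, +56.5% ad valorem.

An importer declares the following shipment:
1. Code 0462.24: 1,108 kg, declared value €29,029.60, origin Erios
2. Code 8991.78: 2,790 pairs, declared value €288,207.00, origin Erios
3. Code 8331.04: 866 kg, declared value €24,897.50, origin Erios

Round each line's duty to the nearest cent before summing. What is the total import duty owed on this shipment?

Line 1 (0462.24, Erios, 1,108 kg, €29,029.60):
Base rate for 0462.24 is €2.46/kg.
Additional duty on 0462.24 from Erios: +66.1% ad valorem. Applied ad valorem rate = 66.1%.
Duty = €29,029.60 × 66.1% + 1,108 × €2.46 = €21,914.25.
Line 2 (8991.78, Erios, 2,790 pairs, €288,207.00):
Base rate for 8991.78 is 34.5%.
Additional duty on 8991.78 from Erios: +56.5%. Applied ad valorem rate: 34.5% + 56.5% = 91%.
Duty = €288,207.00 × 91% = €262,268.37.
Line 3 (8331.04, Erios, 866 kg, €24,897.50):
Base rate for 8331.04 is €2.37/kg.
8331.04 has an FTA preferential rate, but origin Erios is not Hesoria; base rate stands.
Duty = 866 × €2.37 = €2,052.42.
Total = €21,914.25 + €262,268.37 + €2,052.42 = €286,235.04.

€286,235.04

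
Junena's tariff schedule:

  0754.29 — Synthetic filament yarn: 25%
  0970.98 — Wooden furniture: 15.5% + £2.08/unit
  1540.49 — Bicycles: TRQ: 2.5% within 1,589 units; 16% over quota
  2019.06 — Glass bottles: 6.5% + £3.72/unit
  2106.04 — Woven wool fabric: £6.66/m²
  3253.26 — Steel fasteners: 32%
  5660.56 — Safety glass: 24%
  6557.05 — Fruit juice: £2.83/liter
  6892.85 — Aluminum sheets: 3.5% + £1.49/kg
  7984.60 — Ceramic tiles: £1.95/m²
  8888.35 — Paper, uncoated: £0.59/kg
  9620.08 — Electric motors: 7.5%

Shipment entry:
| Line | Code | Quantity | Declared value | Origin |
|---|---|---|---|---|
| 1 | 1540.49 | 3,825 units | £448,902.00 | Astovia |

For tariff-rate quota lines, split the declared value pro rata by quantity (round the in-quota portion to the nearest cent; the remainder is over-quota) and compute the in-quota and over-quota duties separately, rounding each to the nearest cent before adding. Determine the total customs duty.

£46,648.84

Line 1 (1540.49, Astovia, 3,825 units, £448,902.00):
Code 1540.49 is under a tariff-rate quota (threshold 1,589 units). In-quota: 1,589 units at 2.5%; over-quota: 2,236 units at 16%.
Pro-rata value split: in-quota = £448,902.00 × 1,589/3,825 = £186,485.04; over-quota = £448,902.00 − £186,485.04 = £262,416.96.
In-quota duty = £186,485.04 × 2.5% = £4,662.13. Over-quota duty = £262,416.96 × 16% = £41,986.71.
Line duty = £4,662.13 + £41,986.71 = £46,648.84.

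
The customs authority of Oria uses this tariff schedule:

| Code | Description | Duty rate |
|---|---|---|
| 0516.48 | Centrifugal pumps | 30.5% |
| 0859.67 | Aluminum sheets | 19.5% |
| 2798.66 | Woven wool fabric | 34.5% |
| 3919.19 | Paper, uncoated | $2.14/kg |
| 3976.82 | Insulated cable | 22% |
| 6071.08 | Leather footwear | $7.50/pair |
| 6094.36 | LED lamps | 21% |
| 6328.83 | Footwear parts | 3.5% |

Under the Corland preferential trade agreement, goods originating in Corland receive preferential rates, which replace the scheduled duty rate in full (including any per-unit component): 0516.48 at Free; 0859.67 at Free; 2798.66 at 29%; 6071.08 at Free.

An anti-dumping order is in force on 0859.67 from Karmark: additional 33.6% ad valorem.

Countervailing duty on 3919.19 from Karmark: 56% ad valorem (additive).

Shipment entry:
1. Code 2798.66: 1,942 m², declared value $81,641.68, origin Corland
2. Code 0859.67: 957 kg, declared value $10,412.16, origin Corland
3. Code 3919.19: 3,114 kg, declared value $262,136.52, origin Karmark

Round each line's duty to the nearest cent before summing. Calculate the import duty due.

$177,136.50

Line 1 (2798.66, Corland, 1,942 m², $81,641.68):
Base rate for 2798.66 is 34.5%.
Origin Corland qualifies under the Oria–Corland agreement and 2798.66 is covered: preferential rate 29% applies instead.
Duty = $81,641.68 × 29% = $23,676.09.
Line 2 (0859.67, Corland, 957 kg, $10,412.16):
Base rate for 0859.67 is 19.5%.
Origin Corland qualifies under the Oria–Corland agreement and 0859.67 is covered: preferential rate Free applies instead.
The additional-duty order on 0859.67 targets Karmark, not Corland; it does not apply.
Duty = $10,412.16 × 0% = $0.00.
Line 3 (3919.19, Karmark, 3,114 kg, $262,136.52):
Base rate for 3919.19 is $2.14/kg.
Additional duty on 3919.19 from Karmark: +56% ad valorem. Applied ad valorem rate = 56%.
Duty = $262,136.52 × 56% + 3,114 × $2.14 = $153,460.41.
Total = $23,676.09 + $0.00 + $153,460.41 = $177,136.50.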